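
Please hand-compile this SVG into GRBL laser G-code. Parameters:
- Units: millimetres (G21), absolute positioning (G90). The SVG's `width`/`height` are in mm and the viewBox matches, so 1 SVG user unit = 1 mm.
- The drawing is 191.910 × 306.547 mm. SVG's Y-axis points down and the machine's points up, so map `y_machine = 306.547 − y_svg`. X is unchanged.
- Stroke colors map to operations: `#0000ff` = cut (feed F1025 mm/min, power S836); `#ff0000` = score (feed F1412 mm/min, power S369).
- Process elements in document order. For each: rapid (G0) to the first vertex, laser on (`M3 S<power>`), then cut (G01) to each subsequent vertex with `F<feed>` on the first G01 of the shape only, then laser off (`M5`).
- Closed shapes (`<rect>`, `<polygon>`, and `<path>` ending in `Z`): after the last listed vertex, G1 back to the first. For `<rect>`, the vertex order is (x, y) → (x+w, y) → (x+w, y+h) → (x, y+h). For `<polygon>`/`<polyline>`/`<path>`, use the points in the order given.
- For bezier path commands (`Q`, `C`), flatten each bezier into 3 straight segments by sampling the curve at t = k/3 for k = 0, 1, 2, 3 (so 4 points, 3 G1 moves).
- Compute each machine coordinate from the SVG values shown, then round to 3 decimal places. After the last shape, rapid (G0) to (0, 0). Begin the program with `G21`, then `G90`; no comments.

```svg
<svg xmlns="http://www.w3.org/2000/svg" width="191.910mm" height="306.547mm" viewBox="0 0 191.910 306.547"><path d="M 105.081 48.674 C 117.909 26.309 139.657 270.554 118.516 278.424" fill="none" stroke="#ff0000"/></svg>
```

G21
G90
G0 X105.081 Y257.873
M3 S369
G01 X118.963 Y209.997 F1412
G01 X127.280 Y96.156
G01 X118.516 Y28.123
M5
G0 X0.000 Y0.000

Since the viewBox matches the mm dimensions, user units are millimetres directly. The only transform is the Y-flip y_m = 306.547 − y_svg.

Shape 1 is a cubic bezier drawn with `<path>`. Its stroke #ff0000 means score at S369, F1412. After flipping Y the toolpath is (105.081,257.873) → (118.963,209.997) → (127.280,96.156) → (118.516,28.123).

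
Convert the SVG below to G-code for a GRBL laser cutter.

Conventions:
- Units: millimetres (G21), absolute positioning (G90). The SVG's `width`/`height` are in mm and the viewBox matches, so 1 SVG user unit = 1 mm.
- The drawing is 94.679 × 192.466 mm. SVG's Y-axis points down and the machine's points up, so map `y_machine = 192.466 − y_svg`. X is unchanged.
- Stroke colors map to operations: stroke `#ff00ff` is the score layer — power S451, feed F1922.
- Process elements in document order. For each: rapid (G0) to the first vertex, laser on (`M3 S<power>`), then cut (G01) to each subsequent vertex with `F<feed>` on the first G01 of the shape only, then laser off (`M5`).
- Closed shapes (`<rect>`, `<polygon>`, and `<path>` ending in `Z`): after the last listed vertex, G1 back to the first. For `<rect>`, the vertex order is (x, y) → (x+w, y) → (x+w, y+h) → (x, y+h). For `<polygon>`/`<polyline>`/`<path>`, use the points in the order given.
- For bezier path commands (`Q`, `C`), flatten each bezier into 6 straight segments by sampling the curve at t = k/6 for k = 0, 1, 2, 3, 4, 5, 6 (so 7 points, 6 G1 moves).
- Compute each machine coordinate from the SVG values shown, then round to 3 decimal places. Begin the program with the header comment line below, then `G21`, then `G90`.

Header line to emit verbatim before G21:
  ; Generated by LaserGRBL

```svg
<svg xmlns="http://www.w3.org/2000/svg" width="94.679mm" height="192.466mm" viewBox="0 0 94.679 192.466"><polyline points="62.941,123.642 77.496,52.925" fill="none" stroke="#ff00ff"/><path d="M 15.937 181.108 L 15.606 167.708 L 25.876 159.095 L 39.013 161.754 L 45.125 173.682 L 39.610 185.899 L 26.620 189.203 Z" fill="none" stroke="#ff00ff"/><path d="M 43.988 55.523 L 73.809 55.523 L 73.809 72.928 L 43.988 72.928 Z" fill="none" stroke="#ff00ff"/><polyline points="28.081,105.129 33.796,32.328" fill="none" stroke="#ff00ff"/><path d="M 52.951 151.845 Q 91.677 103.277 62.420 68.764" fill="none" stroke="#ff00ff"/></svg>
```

viewBox `0 0 94.679 192.466` with mm width/height → 1 unit = 1 mm. Flip: y_m = 192.466 − y_svg.

**Shape 1** — `<polyline>` line segment, stroke `#ff00ff` → score (S451, F1922). Machine vertices: (62.941,68.824) → (77.496,139.541). Open path.

**Shape 2** — `<path>` regular polygon, stroke `#ff00ff` → score (S451, F1922). Machine vertices: (15.937,11.358) → (15.606,24.758) → (25.876,33.371) → (39.013,30.712) → (45.125,18.784) → (39.610,6.567) → (26.620,3.263) → (15.937,11.358). Closed: final G1 returns to the first vertex.

**Shape 3** — `<path>` rectangle, stroke `#ff00ff` → score (S451, F1922). Machine vertices: (43.988,136.943) → (73.809,136.943) → (73.809,119.538) → (43.988,119.538) → (43.988,136.943). Closed: final G1 returns to the first vertex.

**Shape 4** — `<polyline>` line segment, stroke `#ff00ff` → score (S451, F1922). Machine vertices: (28.081,87.337) → (33.796,160.138). Open path.

**Shape 5** — `<path>` quadratic bezier, stroke `#ff00ff` → score (S451, F1922). Control points (SVG): P0=(52.951,151.845), P1=(91.677,103.277), P2=(62.420,68.764); sampled at t=k/6. Machine vertices: (52.951,40.621) → (63.971,56.420) → (71.215,71.438) → (74.681,85.675) → (74.371,99.132) → (70.284,111.807) → (62.420,123.702). Open path.

; Generated by LaserGRBL
G21
G90
G0 X62.941 Y68.824
M3 S451
G01 X77.496 Y139.541 F1922
M5
G0 X15.937 Y11.358
M3 S451
G01 X15.606 Y24.758 F1922
G01 X25.876 Y33.371
G01 X39.013 Y30.712
G01 X45.125 Y18.784
G01 X39.610 Y6.567
G01 X26.620 Y3.263
G01 X15.937 Y11.358
M5
G0 X43.988 Y136.943
M3 S451
G01 X73.809 Y136.943 F1922
G01 X73.809 Y119.538
G01 X43.988 Y119.538
G01 X43.988 Y136.943
M5
G0 X28.081 Y87.337
M3 S451
G01 X33.796 Y160.138 F1922
M5
G0 X52.951 Y40.621
M3 S451
G01 X63.971 Y56.420 F1922
G01 X71.215 Y71.438
G01 X74.681 Y85.675
G01 X74.371 Y99.132
G01 X70.284 Y111.807
G01 X62.420 Y123.702
M5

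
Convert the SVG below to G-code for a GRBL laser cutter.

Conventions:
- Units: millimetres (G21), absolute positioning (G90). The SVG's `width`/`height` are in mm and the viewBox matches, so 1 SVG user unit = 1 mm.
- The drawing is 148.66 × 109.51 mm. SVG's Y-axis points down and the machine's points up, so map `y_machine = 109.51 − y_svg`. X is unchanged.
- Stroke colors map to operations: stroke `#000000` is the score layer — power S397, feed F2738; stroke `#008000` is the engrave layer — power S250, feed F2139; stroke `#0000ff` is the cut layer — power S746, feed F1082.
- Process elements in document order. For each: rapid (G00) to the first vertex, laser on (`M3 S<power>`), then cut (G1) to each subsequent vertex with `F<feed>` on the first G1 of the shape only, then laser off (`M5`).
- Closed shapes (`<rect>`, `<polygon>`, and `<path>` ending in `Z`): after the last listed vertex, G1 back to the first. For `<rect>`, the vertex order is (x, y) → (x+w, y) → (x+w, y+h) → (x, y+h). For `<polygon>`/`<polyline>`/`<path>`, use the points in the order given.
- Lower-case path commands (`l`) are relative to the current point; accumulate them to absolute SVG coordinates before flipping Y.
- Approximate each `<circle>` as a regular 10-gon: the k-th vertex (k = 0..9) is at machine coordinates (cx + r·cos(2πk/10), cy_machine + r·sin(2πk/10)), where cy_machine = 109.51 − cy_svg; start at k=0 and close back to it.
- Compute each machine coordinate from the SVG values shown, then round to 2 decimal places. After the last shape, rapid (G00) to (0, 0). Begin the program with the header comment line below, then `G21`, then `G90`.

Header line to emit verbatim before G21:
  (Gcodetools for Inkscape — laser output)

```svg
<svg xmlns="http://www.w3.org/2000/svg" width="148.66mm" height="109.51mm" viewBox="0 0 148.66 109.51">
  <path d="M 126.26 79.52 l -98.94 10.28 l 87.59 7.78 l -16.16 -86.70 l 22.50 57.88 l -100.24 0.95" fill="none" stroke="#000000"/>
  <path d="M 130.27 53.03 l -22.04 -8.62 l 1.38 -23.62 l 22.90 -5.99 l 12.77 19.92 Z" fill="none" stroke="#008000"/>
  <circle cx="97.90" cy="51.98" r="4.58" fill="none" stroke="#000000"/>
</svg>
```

Since the viewBox matches the mm dimensions, user units are millimetres directly. The only transform is the Y-flip y_m = 109.51 − y_svg.

Shape 1 is a open polyline drawn with `<path>`. Its stroke #000000 means score at S397, F2738. After flipping Y the toolpath is (126.26,29.99) → (27.32,19.71) → (114.91,11.93) → (98.75,98.63) → (121.25,40.75) → (21.01,39.80).

Shape 2 is a regular polygon drawn with `<path>`. Its stroke #008000 means engrave at S250, F2139. After flipping Y the toolpath is (130.27,56.48) → (108.23,65.10) → (109.61,88.72) → (132.51,94.71) → (145.28,74.79) → (130.27,56.48), returning to the start.

Shape 3 is a circle drawn with `<circle>`. Its stroke #000000 means score at S397, F2738. After flipping Y the toolpath is (102.48,57.53) → (101.61,60.22) → (99.32,61.89) → (96.48,61.89) → (94.19,60.22) → (93.32,57.53) → (94.19,54.84) → (96.48,53.17) → (99.32,53.17) → (101.61,54.84) → (102.48,57.53), returning to the start.

(Gcodetools for Inkscape — laser output)
G21
G90
G00 X126.26 Y29.99
M3 S397
G1 X27.32 Y19.71 F2738
G1 X114.91 Y11.93
G1 X98.75 Y98.63
G1 X121.25 Y40.75
G1 X21.01 Y39.80
M5
G00 X130.27 Y56.48
M3 S250
G1 X108.23 Y65.10 F2139
G1 X109.61 Y88.72
G1 X132.51 Y94.71
G1 X145.28 Y74.79
G1 X130.27 Y56.48
M5
G00 X102.48 Y57.53
M3 S397
G1 X101.61 Y60.22 F2738
G1 X99.32 Y61.89
G1 X96.48 Y61.89
G1 X94.19 Y60.22
G1 X93.32 Y57.53
G1 X94.19 Y54.84
G1 X96.48 Y53.17
G1 X99.32 Y53.17
G1 X101.61 Y54.84
G1 X102.48 Y57.53
M5
G00 X0.00 Y0.00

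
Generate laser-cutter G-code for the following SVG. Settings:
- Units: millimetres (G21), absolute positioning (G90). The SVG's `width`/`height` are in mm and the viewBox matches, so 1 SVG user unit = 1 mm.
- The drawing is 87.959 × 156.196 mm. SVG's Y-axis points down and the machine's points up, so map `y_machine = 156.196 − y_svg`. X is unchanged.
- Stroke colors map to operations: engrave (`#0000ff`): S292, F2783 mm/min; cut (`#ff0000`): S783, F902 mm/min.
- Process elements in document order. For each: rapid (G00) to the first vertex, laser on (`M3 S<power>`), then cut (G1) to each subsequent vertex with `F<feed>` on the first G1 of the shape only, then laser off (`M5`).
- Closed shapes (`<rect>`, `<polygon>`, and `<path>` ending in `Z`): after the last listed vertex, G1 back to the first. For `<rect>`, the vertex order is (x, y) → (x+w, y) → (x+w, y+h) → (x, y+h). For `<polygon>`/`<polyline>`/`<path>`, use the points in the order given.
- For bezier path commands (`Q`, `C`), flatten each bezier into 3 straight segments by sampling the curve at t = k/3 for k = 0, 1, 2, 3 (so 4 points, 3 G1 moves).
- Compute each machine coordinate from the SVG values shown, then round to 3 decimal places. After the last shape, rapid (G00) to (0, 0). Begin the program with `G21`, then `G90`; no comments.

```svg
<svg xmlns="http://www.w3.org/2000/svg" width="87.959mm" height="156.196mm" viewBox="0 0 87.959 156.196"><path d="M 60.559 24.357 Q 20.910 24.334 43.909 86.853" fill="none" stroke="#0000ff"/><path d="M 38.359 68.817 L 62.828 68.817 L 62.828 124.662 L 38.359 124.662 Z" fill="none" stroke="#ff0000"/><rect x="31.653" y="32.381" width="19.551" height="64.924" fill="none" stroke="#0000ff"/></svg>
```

G21
G90
G00 X60.559 Y131.839
M3 S292
G1 X41.087 Y124.905 F2783
G1 X35.537 Y104.073
G1 X43.909 Y69.343
M5
G00 X38.359 Y87.379
M3 S783
G1 X62.828 Y87.379 F902
G1 X62.828 Y31.534
G1 X38.359 Y31.534
G1 X38.359 Y87.379
M5
G00 X31.653 Y123.815
M3 S292
G1 X51.204 Y123.815 F2783
G1 X51.204 Y58.891
G1 X31.653 Y58.891
G1 X31.653 Y123.815
M5
G00 X0.000 Y0.000

Since the viewBox matches the mm dimensions, user units are millimetres directly. The only transform is the Y-flip y_m = 156.196 − y_svg.

Shape 1 is a quadratic bezier drawn with `<path>`. Its stroke #0000ff means engrave at S292, F2783. After flipping Y the toolpath is (60.559,131.839) → (41.087,124.905) → (35.537,104.073) → (43.909,69.343).

Shape 2 is a rectangle drawn with `<path>`. Its stroke #ff0000 means cut at S783, F902. After flipping Y the toolpath is (38.359,87.379) → (62.828,87.379) → (62.828,31.534) → (38.359,31.534) → (38.359,87.379), returning to the start.

Shape 3 is a rectangle drawn with `<rect>`. Its stroke #0000ff means engrave at S292, F2783. After flipping Y the toolpath is (31.653,123.815) → (51.204,123.815) → (51.204,58.891) → (31.653,58.891) → (31.653,123.815), returning to the start.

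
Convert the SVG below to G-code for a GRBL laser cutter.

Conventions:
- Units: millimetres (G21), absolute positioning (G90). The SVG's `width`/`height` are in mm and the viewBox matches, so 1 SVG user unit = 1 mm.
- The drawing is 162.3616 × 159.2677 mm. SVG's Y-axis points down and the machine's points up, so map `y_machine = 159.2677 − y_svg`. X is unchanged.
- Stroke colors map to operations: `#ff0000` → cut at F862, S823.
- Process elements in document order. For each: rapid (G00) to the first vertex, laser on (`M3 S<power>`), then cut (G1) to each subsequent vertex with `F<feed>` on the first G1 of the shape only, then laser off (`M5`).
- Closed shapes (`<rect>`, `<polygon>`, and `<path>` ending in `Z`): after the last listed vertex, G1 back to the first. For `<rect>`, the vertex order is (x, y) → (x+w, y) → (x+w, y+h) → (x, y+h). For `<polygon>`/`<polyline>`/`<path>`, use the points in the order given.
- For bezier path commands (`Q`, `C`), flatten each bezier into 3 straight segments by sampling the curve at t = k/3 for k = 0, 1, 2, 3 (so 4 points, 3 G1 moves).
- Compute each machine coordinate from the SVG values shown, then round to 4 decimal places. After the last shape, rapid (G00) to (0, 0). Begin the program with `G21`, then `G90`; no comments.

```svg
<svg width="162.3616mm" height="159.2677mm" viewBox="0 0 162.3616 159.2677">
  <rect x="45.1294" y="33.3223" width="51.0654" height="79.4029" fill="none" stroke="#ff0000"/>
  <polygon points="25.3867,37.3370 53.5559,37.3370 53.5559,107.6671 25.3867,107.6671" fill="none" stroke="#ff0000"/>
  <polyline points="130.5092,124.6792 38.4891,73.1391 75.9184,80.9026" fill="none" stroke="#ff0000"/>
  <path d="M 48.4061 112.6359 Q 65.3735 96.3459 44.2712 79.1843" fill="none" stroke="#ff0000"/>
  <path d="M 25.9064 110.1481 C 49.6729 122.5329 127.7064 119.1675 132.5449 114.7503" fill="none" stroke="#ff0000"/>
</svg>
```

G21
G90
G00 X45.1294 Y125.9454
M3 S823
G1 X96.1948 Y125.9454 F862
G1 X96.1948 Y46.5425
G1 X45.1294 Y46.5425
G1 X45.1294 Y125.9454
M5
G00 X25.3867 Y121.9307
M3 S823
G1 X53.5559 Y121.9307 F862
G1 X53.5559 Y51.6006
G1 X25.3867 Y51.6006
G1 X25.3867 Y121.9307
M5
G00 X130.5092 Y34.5885
M3 S823
G1 X38.4891 Y86.1286 F862
G1 X75.9184 Y78.3651
M5
G00 X48.4061 Y46.6318
M3 S823
G1 X55.4877 Y57.5886 F862
G1 X54.1094 Y68.7392
G1 X44.2712 Y80.0834
M5
G00 X25.9064 Y49.1196
M3 S823
G1 X63.0411 Y41.4405 F862
G1 X108.0289 Y40.9952
G1 X132.5449 Y44.5174
M5
G00 X0.0000 Y0.0000

Since the viewBox matches the mm dimensions, user units are millimetres directly. The only transform is the Y-flip y_m = 159.2677 − y_svg.

Shape 1 is a rectangle drawn with `<rect>`. Its stroke #ff0000 means cut at S823, F862. After flipping Y the toolpath is (45.1294,125.9454) → (96.1948,125.9454) → (96.1948,46.5425) → (45.1294,46.5425) → (45.1294,125.9454), returning to the start.

Shape 2 is a rectangle drawn with `<polygon>`. Its stroke #ff0000 means cut at S823, F862. After flipping Y the toolpath is (25.3867,121.9307) → (53.5559,121.9307) → (53.5559,51.6006) → (25.3867,51.6006) → (25.3867,121.9307), returning to the start.

Shape 3 is a open polyline drawn with `<polyline>`. Its stroke #ff0000 means cut at S823, F862. After flipping Y the toolpath is (130.5092,34.5885) → (38.4891,86.1286) → (75.9184,78.3651).

Shape 4 is a quadratic bezier drawn with `<path>`. Its stroke #ff0000 means cut at S823, F862. After flipping Y the toolpath is (48.4061,46.6318) → (55.4877,57.5886) → (54.1094,68.7392) → (44.2712,80.0834).

Shape 5 is a cubic bezier drawn with `<path>`. Its stroke #ff0000 means cut at S823, F862. After flipping Y the toolpath is (25.9064,49.1196) → (63.0411,41.4405) → (108.0289,40.9952) → (132.5449,44.5174).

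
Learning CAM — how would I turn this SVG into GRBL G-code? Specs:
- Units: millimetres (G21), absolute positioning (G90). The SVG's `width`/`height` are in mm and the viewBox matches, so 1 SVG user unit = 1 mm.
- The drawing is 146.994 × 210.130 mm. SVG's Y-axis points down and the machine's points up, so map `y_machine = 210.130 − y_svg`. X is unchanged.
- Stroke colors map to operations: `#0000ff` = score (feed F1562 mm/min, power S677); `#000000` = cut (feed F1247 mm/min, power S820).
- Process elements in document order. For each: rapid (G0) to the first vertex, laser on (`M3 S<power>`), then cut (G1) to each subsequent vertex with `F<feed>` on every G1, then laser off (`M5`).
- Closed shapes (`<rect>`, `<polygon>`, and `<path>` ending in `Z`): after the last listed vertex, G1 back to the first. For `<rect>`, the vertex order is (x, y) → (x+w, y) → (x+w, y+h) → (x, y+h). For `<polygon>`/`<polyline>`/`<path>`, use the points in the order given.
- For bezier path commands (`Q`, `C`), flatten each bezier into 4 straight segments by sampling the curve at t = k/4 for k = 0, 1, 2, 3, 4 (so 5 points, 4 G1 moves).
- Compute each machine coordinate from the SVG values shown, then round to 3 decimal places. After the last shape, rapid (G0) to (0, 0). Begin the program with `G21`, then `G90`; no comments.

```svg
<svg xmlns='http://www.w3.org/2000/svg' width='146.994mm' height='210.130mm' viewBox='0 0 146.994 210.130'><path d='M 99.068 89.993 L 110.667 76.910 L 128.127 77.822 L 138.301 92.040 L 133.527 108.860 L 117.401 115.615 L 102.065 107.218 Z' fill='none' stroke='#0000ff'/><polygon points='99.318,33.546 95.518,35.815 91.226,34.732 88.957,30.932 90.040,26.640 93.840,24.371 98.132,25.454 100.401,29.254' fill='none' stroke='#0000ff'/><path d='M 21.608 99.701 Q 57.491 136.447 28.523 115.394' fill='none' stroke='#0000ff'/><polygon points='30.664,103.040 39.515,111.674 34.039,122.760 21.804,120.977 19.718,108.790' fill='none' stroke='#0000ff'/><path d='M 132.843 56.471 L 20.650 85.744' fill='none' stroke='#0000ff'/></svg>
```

viewBox `0 0 146.994 210.130` with mm width/height → 1 unit = 1 mm. Flip: y_m = 210.130 − y_svg.

**Shape 1** — `<path>` regular polygon, stroke `#0000ff` → score (S677, F1562). Machine vertices: (99.068,120.137) → (110.667,133.220) → (128.127,132.308) → (138.301,118.090) → (133.527,101.270) → (117.401,94.515) → (102.065,102.912) → (99.068,120.137). Closed: final G1 returns to the first vertex.

**Shape 2** — `<polygon>` regular polygon, stroke `#0000ff` → score (S677, F1562). Machine vertices: (99.318,176.584) → (95.518,174.315) → (91.226,175.398) → (88.957,179.198) → (90.040,183.490) → (93.840,185.759) → (98.132,184.676) → (100.401,180.876) → (99.318,176.584). Closed: final G1 returns to the first vertex.

**Shape 3** — `<path>` quadratic bezier, stroke `#0000ff` → score (S677, F1562). Control points (SVG): P0=(21.608,99.701), P1=(57.491,136.447), P2=(28.523,115.394); sampled at t=k/4. Machine vertices: (21.608,110.429) → (35.496,95.668) → (41.278,88.133) → (38.954,87.822) → (28.523,94.736). Open path.

**Shape 4** — `<polygon>` regular polygon, stroke `#0000ff` → score (S677, F1562). Machine vertices: (30.664,107.090) → (39.515,98.456) → (34.039,87.370) → (21.804,89.153) → (19.718,101.340) → (30.664,107.090). Closed: final G1 returns to the first vertex.

**Shape 5** — `<path>` line segment, stroke `#0000ff` → score (S677, F1562). Machine vertices: (132.843,153.659) → (20.650,124.386). Open path.

G21
G90
G0 X99.068 Y120.137
M3 S677
G1 X110.667 Y133.220 F1562
G1 X128.127 Y132.308 F1562
G1 X138.301 Y118.090 F1562
G1 X133.527 Y101.270 F1562
G1 X117.401 Y94.515 F1562
G1 X102.065 Y102.912 F1562
G1 X99.068 Y120.137 F1562
M5
G0 X99.318 Y176.584
M3 S677
G1 X95.518 Y174.315 F1562
G1 X91.226 Y175.398 F1562
G1 X88.957 Y179.198 F1562
G1 X90.040 Y183.490 F1562
G1 X93.840 Y185.759 F1562
G1 X98.132 Y184.676 F1562
G1 X100.401 Y180.876 F1562
G1 X99.318 Y176.584 F1562
M5
G0 X21.608 Y110.429
M3 S677
G1 X35.496 Y95.668 F1562
G1 X41.278 Y88.133 F1562
G1 X38.954 Y87.822 F1562
G1 X28.523 Y94.736 F1562
M5
G0 X30.664 Y107.090
M3 S677
G1 X39.515 Y98.456 F1562
G1 X34.039 Y87.370 F1562
G1 X21.804 Y89.153 F1562
G1 X19.718 Y101.340 F1562
G1 X30.664 Y107.090 F1562
M5
G0 X132.843 Y153.659
M3 S677
G1 X20.650 Y124.386 F1562
M5
G0 X0.000 Y0.000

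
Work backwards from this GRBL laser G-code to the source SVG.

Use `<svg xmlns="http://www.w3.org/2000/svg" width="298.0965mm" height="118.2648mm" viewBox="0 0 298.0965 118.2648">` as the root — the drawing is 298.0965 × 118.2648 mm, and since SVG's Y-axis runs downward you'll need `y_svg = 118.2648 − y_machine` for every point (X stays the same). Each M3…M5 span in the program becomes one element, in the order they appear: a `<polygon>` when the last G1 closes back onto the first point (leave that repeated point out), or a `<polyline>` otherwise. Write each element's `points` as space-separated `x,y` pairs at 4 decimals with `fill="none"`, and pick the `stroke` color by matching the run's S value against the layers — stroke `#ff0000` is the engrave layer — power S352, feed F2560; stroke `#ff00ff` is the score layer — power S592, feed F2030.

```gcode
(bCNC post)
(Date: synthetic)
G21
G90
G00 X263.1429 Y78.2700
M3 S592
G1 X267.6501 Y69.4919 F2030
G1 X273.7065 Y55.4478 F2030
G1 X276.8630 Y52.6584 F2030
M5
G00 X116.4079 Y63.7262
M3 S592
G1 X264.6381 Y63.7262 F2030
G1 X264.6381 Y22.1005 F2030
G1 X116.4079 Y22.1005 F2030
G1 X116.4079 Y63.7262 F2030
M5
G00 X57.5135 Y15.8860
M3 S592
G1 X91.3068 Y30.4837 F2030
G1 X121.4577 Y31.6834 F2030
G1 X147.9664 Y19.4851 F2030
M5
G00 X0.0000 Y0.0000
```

Each laser-on run becomes one SVG element. Flip Y back into SVG space with y_svg = 118.2648 − y_machine. Every run uses S592, so all elements get stroke `#ff00ff` (score).

Run 1: The run is open, so emit a `<polyline>` with points (Y-flipped): 263.1429,39.9948 267.6501,48.7729 273.7065,62.8170 276.8630,65.6064.

Run 2: The run returns to its start, so emit a `<polygon>` with points (Y-flipped): 116.4079,54.5386 264.6381,54.5386 264.6381,96.1643 116.4079,96.1643.

Run 3: The run is open, so emit a `<polyline>` with points (Y-flipped): 57.5135,102.3788 91.3068,87.7811 121.4577,86.5814 147.9664,98.7797.

<svg xmlns="http://www.w3.org/2000/svg" width="298.0965mm" height="118.2648mm" viewBox="0 0 298.0965 118.2648">
  <polyline points="263.1429,39.9948 267.6501,48.7729 273.7065,62.8170 276.8630,65.6064" fill="none" stroke="#ff00ff"/>
  <polygon points="116.4079,54.5386 264.6381,54.5386 264.6381,96.1643 116.4079,96.1643" fill="none" stroke="#ff00ff"/>
  <polyline points="57.5135,102.3788 91.3068,87.7811 121.4577,86.5814 147.9664,98.7797" fill="none" stroke="#ff00ff"/>
</svg>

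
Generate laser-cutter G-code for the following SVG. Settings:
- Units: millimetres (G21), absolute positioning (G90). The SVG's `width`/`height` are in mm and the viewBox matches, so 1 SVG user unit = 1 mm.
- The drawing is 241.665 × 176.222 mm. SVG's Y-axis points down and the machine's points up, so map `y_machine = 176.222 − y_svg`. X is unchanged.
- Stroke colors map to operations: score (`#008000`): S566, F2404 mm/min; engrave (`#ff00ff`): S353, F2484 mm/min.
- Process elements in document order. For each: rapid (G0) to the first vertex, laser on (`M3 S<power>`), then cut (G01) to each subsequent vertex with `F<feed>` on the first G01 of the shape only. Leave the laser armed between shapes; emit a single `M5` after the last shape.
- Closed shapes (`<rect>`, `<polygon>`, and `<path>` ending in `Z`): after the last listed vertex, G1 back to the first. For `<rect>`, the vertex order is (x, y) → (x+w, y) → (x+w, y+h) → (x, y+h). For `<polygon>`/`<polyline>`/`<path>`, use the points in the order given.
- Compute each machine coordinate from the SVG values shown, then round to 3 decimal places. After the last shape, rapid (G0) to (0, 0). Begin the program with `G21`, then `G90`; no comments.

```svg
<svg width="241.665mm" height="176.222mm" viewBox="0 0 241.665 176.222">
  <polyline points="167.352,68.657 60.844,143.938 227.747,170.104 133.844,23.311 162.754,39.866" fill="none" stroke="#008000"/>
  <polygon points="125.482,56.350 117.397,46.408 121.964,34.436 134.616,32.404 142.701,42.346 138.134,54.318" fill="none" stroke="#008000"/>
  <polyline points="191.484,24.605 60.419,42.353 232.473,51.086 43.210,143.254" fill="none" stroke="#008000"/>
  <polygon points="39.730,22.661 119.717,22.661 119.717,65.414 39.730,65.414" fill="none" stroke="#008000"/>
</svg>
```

viewBox `0 0 241.665 176.222` with mm width/height → 1 unit = 1 mm. Flip: y_m = 176.222 − y_svg.

**Shape 1** — `<polyline>` open polyline, stroke `#008000` → score (S566, F2404). Machine vertices: (167.352,107.565) → (60.844,32.284) → (227.747,6.118) → (133.844,152.911) → (162.754,136.356). Open path.

**Shape 2** — `<polygon>` regular polygon, stroke `#008000` → score (S566, F2404). Machine vertices: (125.482,119.872) → (117.397,129.814) → (121.964,141.786) → (134.616,143.818) → (142.701,133.876) → (138.134,121.904) → (125.482,119.872). Closed: final G1 returns to the first vertex.

**Shape 3** — `<polyline>` open polyline, stroke `#008000` → score (S566, F2404). Machine vertices: (191.484,151.617) → (60.419,133.869) → (232.473,125.136) → (43.210,32.968). Open path.

**Shape 4** — `<polygon>` rectangle, stroke `#008000` → score (S566, F2404). Machine vertices: (39.730,153.561) → (119.717,153.561) → (119.717,110.808) → (39.730,110.808) → (39.730,153.561). Closed: final G1 returns to the first vertex.

G21
G90
G0 X167.352 Y107.565
M3 S566
G01 X60.844 Y32.284 F2404
G01 X227.747 Y6.118
G01 X133.844 Y152.911
G01 X162.754 Y136.356
G0 X125.482 Y119.872
M3 S566
G01 X117.397 Y129.814 F2404
G01 X121.964 Y141.786
G01 X134.616 Y143.818
G01 X142.701 Y133.876
G01 X138.134 Y121.904
G01 X125.482 Y119.872
G0 X191.484 Y151.617
M3 S566
G01 X60.419 Y133.869 F2404
G01 X232.473 Y125.136
G01 X43.210 Y32.968
G0 X39.730 Y153.561
M3 S566
G01 X119.717 Y153.561 F2404
G01 X119.717 Y110.808
G01 X39.730 Y110.808
G01 X39.730 Y153.561
M5
G0 X0.000 Y0.000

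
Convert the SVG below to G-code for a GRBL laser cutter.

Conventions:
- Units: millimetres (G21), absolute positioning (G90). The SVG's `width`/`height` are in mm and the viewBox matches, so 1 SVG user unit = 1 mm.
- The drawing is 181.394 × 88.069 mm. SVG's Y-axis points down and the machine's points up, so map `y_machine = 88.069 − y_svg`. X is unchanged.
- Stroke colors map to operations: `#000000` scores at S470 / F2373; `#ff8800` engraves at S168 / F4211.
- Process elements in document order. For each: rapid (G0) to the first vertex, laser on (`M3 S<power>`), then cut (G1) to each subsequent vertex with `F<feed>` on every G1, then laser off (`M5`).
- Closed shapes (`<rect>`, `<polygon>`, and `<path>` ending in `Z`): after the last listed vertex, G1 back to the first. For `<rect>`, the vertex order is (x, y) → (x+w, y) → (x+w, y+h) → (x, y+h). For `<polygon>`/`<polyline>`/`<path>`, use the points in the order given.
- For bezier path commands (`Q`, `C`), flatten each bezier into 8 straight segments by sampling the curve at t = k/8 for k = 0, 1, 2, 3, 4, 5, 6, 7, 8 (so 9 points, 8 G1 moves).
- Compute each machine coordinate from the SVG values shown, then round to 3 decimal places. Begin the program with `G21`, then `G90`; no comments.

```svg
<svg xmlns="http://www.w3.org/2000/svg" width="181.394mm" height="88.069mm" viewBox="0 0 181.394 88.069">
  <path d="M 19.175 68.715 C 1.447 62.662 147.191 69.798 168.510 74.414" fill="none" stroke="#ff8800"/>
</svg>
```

G21
G90
G0 X19.175 Y19.354
M3 S168
G1 X19.627 Y21.036 F4211
G1 X32.032 Y21.666 F4211
G1 X53.014 Y21.428 F4211
G1 X79.200 Y20.505 F4211
G1 X107.216 Y19.083 F4211
G1 X133.689 Y17.344 F4211
G1 X155.245 Y15.473 F4211
G1 X168.510 Y13.655 F4211
M5

viewBox `0 0 181.394 88.069` with mm width/height → 1 unit = 1 mm. Flip: y_m = 88.069 − y_svg.

**Shape 1** — `<path>` cubic bezier, stroke `#ff8800` → engrave (S168, F4211). Control points (SVG): P0=(19.175,68.715), P1=(1.447,62.662), P2=(147.191,69.798), P3=(168.510,74.414); sampled at t=k/8. Machine vertices: (19.175,19.354) → (19.627,21.036) → (32.032,21.666) → (53.014,21.428) → (79.200,20.505) → (107.216,19.083) → (133.689,17.344) → (155.245,15.473) → (168.510,13.655). Open path.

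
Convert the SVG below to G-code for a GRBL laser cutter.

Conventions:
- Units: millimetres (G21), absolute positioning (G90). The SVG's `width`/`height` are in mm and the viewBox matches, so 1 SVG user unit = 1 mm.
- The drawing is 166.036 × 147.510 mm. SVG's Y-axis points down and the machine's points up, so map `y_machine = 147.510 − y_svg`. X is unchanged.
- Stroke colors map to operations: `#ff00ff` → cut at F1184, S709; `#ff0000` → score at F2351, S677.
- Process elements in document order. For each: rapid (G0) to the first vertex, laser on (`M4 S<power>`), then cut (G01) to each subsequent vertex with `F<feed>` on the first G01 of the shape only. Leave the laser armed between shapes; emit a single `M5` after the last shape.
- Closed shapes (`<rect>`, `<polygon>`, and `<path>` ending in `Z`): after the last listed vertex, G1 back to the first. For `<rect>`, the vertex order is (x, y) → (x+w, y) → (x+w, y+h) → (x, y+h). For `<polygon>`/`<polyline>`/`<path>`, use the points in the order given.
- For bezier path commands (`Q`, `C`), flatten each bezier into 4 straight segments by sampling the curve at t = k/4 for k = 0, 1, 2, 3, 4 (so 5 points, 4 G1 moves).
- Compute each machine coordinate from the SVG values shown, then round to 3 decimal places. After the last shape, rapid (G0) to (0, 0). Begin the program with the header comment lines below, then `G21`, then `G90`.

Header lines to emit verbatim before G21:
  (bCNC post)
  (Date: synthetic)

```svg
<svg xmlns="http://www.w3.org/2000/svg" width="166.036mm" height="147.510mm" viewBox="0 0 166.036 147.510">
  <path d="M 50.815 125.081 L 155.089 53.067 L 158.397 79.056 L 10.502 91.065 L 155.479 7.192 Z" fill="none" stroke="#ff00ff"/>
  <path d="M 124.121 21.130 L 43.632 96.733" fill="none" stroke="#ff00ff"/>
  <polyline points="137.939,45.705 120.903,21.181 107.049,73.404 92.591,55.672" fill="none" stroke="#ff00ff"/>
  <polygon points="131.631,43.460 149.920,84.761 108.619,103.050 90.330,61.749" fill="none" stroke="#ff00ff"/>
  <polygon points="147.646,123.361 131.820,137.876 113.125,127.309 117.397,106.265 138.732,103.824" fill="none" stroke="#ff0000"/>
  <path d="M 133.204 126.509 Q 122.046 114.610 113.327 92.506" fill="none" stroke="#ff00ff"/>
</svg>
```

1 u = 1 mm; y_m = 147.510 − y.

[1] `<path>` closed polygon, #ff00ff→cut S709 F1184: (50.815,22.429) → (155.089,94.443) → (158.397,68.454) → (10.502,56.445) → (155.479,140.318) → (50.815,22.429) (closed)

[2] `<path>` line segment, #ff00ff→cut S709 F1184: (124.121,126.380) → (43.632,50.777)

[3] `<polyline>` open polyline, #ff00ff→cut S709 F1184: (137.939,101.805) → (120.903,126.329) → (107.049,74.106) → (92.591,91.838)

[4] `<polygon>` regular polygon, #ff00ff→cut S709 F1184: (131.631,104.050) → (149.920,62.749) → (108.619,44.460) → (90.330,85.761) → (131.631,104.050) (closed)

[5] `<polygon>` regular polygon, #ff0000→score S677 F2351: (147.646,24.149) → (131.820,9.634) → (113.125,20.201) → (117.397,41.245) → (138.732,43.686) → (147.646,24.149) (closed)

[6] `<path>` quadratic bezier, #ff00ff→cut S709 F1184: (133.204,21.001) → (127.777,27.588) → (122.656,35.451) → (117.839,44.590) → (113.327,55.004)

(bCNC post)
(Date: synthetic)
G21
G90
G0 X50.815 Y22.429
M4 S709
G01 X155.089 Y94.443 F1184
G01 X158.397 Y68.454
G01 X10.502 Y56.445
G01 X155.479 Y140.318
G01 X50.815 Y22.429
G0 X124.121 Y126.380
M4 S709
G01 X43.632 Y50.777 F1184
G0 X137.939 Y101.805
M4 S709
G01 X120.903 Y126.329 F1184
G01 X107.049 Y74.106
G01 X92.591 Y91.838
G0 X131.631 Y104.050
M4 S709
G01 X149.920 Y62.749 F1184
G01 X108.619 Y44.460
G01 X90.330 Y85.761
G01 X131.631 Y104.050
G0 X147.646 Y24.149
M4 S677
G01 X131.820 Y9.634 F2351
G01 X113.125 Y20.201
G01 X117.397 Y41.245
G01 X138.732 Y43.686
G01 X147.646 Y24.149
G0 X133.204 Y21.001
M4 S709
G01 X127.777 Y27.588 F1184
G01 X122.656 Y35.451
G01 X117.839 Y44.590
G01 X113.327 Y55.004
M5
G0 X0.000 Y0.000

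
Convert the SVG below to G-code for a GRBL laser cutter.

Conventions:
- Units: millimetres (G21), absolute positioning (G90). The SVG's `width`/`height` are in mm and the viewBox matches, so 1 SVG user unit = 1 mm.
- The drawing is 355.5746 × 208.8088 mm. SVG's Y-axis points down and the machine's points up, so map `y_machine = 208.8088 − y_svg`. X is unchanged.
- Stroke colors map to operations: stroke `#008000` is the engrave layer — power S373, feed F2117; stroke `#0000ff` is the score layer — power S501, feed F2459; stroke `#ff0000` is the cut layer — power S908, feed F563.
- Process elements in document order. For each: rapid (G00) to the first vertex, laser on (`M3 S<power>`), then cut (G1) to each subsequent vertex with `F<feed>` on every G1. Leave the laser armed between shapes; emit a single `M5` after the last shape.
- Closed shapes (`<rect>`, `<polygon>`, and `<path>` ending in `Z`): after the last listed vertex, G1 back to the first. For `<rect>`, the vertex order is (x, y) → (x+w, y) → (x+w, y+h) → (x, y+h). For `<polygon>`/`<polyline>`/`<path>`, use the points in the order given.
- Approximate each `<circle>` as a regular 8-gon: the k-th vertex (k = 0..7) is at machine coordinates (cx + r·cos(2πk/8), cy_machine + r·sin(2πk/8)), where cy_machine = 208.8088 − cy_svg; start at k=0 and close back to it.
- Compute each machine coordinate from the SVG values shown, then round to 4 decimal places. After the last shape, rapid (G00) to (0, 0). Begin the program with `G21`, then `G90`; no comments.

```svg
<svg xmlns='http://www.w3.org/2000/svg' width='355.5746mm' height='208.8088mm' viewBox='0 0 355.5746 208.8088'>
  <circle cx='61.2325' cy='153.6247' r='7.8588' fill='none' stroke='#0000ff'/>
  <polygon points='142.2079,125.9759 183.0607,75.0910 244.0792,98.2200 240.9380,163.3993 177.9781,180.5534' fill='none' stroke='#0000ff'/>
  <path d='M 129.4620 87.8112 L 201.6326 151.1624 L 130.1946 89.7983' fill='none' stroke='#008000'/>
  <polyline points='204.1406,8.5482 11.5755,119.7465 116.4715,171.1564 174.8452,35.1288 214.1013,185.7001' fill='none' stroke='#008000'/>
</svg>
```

G21
G90
G00 X69.0913 Y55.1841
M3 S501
G1 X66.7895 Y60.7411 F2459
G1 X61.2325 Y63.0429 F2459
G1 X55.6755 Y60.7411 F2459
G1 X53.3737 Y55.1841 F2459
G1 X55.6755 Y49.6271 F2459
G1 X61.2325 Y47.3253 F2459
G1 X66.7895 Y49.6271 F2459
G1 X69.0913 Y55.1841 F2459
G00 X142.2079 Y82.8329
M3 S501
G1 X183.0607 Y133.7178 F2459
G1 X244.0792 Y110.5888 F2459
G1 X240.9380 Y45.4095 F2459
G1 X177.9781 Y28.2554 F2459
G1 X142.2079 Y82.8329 F2459
G00 X129.4620 Y120.9976
M3 S373
G1 X201.6326 Y57.6464 F2117
G1 X130.1946 Y119.0105 F2117
G00 X204.1406 Y200.2606
M3 S373
G1 X11.5755 Y89.0623 F2117
G1 X116.4715 Y37.6524 F2117
G1 X174.8452 Y173.6800 F2117
G1 X214.1013 Y23.1087 F2117
M5
G00 X0.0000 Y0.0000

Since the viewBox matches the mm dimensions, user units are millimetres directly. The only transform is the Y-flip y_m = 208.8088 − y_svg.

Shape 1 is a circle drawn with `<circle>`. Its stroke #0000ff means score at S501, F2459. After flipping Y the toolpath is (69.0913,55.1841) → (66.7895,60.7411) → (61.2325,63.0429) → (55.6755,60.7411) → (53.3737,55.1841) → (55.6755,49.6271) → (61.2325,47.3253) → (66.7895,49.6271) → (69.0913,55.1841), returning to the start.

Shape 2 is a regular polygon drawn with `<polygon>`. Its stroke #0000ff means score at S501, F2459. After flipping Y the toolpath is (142.2079,82.8329) → (183.0607,133.7178) → (244.0792,110.5888) → (240.9380,45.4095) → (177.9781,28.2554) → (142.2079,82.8329), returning to the start.

Shape 3 is a open polyline drawn with `<path>`. Its stroke #008000 means engrave at S373, F2117. After flipping Y the toolpath is (129.4620,120.9976) → (201.6326,57.6464) → (130.1946,119.0105).

Shape 4 is a open polyline drawn with `<polyline>`. Its stroke #008000 means engrave at S373, F2117. After flipping Y the toolpath is (204.1406,200.2606) → (11.5755,89.0623) → (116.4715,37.6524) → (174.8452,173.6800) → (214.1013,23.1087).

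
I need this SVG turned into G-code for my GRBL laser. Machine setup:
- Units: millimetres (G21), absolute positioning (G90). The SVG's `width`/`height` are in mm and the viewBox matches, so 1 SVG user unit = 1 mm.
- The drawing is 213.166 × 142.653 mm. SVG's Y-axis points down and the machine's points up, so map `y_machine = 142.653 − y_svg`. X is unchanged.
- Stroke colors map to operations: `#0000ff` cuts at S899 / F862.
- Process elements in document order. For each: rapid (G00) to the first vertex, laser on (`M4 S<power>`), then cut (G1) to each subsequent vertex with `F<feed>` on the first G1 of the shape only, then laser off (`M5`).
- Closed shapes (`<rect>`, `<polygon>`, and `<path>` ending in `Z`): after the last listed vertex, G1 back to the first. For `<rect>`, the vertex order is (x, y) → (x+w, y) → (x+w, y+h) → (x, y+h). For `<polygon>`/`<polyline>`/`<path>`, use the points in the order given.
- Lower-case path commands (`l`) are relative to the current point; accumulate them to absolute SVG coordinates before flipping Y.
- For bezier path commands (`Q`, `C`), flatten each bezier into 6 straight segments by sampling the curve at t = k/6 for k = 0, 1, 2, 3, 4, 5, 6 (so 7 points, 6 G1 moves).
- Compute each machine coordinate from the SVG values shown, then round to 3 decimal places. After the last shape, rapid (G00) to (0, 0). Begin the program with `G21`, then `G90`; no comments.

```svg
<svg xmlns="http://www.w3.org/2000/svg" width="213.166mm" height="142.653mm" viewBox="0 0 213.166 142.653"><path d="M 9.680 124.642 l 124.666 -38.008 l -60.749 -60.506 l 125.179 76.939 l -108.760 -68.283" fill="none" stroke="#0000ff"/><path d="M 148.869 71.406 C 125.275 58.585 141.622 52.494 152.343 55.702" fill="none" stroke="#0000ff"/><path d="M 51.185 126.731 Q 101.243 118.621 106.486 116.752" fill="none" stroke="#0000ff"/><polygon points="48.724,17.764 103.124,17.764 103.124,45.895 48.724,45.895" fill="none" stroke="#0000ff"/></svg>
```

1 u = 1 mm; y_m = 142.653 − y.

[1] `<path>` open polyline, #0000ff→cut S899 F862: (9.680,18.011) → (134.346,56.019) → (73.597,116.525) → (198.776,39.586) → (90.016,107.869)

[2] `<path>` cubic bezier, #0000ff→cut S899 F862: (148.869,71.247) → (140.189,77.085) → (136.901,81.730) → (137.738,85.110) → (141.434,87.154) → (146.725,87.792) → (152.343,86.951)

[3] `<path>` quadratic bezier, #0000ff→cut S899 F862: (51.185,15.922) → (66.626,18.452) → (79.578,20.635) → (90.039,22.472) → (98.011,23.962) → (103.493,25.105) → (106.486,25.901)

[4] `<polygon>` rectangle, #0000ff→cut S899 F862: (48.724,124.889) → (103.124,124.889) → (103.124,96.758) → (48.724,96.758) → (48.724,124.889) (closed)

G21
G90
G00 X9.680 Y18.011
M4 S899
G1 X134.346 Y56.019 F862
G1 X73.597 Y116.525
G1 X198.776 Y39.586
G1 X90.016 Y107.869
M5
G00 X148.869 Y71.247
M4 S899
G1 X140.189 Y77.085 F862
G1 X136.901 Y81.730
G1 X137.738 Y85.110
G1 X141.434 Y87.154
G1 X146.725 Y87.792
G1 X152.343 Y86.951
M5
G00 X51.185 Y15.922
M4 S899
G1 X66.626 Y18.452 F862
G1 X79.578 Y20.635
G1 X90.039 Y22.472
G1 X98.011 Y23.962
G1 X103.493 Y25.105
G1 X106.486 Y25.901
M5
G00 X48.724 Y124.889
M4 S899
G1 X103.124 Y124.889 F862
G1 X103.124 Y96.758
G1 X48.724 Y96.758
G1 X48.724 Y124.889
M5
G00 X0.000 Y0.000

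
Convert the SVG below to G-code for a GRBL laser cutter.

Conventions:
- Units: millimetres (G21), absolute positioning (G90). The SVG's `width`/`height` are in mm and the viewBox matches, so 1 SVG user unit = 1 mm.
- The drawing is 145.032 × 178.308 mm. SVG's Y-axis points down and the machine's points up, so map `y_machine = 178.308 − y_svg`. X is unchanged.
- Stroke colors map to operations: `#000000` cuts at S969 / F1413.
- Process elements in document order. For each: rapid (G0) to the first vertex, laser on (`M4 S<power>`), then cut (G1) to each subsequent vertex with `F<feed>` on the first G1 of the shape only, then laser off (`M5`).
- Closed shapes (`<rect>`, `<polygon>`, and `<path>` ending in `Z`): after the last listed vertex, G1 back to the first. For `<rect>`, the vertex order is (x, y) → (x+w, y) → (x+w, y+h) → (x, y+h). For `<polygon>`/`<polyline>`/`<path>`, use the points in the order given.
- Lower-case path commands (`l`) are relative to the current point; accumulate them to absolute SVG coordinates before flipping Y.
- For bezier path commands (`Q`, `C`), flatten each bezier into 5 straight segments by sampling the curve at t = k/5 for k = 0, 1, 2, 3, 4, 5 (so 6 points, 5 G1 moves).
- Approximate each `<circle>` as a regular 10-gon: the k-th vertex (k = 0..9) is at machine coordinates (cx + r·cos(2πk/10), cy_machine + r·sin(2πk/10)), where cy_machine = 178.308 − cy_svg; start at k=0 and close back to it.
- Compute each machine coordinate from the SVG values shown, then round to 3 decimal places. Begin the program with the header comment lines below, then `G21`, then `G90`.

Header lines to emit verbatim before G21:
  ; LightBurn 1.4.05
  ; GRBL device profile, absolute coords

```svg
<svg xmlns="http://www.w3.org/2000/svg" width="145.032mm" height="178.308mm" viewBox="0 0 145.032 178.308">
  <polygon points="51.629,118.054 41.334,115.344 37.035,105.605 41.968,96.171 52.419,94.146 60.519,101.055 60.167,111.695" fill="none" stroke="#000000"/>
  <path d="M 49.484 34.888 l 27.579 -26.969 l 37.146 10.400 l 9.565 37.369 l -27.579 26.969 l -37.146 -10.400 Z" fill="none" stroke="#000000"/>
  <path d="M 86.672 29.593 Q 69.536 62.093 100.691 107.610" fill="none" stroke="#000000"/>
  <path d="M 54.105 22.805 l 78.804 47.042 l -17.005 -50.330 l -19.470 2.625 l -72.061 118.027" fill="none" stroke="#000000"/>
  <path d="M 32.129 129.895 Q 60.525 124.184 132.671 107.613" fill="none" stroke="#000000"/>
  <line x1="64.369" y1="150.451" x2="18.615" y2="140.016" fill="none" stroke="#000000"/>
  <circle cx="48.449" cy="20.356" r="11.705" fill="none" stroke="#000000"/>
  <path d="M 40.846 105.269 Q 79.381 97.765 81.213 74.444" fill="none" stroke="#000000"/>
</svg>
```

; LightBurn 1.4.05
; GRBL device profile, absolute coords
G21
G90
G0 X51.629 Y60.254
M4 S969
G1 X41.334 Y62.964 F1413
G1 X37.035 Y72.703
G1 X41.968 Y82.137
G1 X52.419 Y84.162
G1 X60.519 Y77.253
G1 X60.167 Y66.613
G1 X51.629 Y60.254
M5
G0 X49.484 Y143.420
M4 S969
G1 X77.063 Y170.389 F1413
G1 X114.209 Y159.989
G1 X123.774 Y122.620
G1 X96.195 Y95.651
G1 X59.049 Y106.051
G1 X49.484 Y143.420
M5
G0 X86.672 Y148.715
M4 S969
G1 X81.749 Y135.194 F1413
G1 X80.690 Y120.632
G1 X83.494 Y105.029
G1 X90.161 Y88.384
G1 X100.691 Y70.698
M5
G0 X54.105 Y155.503
M4 S969
G1 X132.909 Y108.461 F1413
G1 X115.904 Y158.791
G1 X96.434 Y156.166
G1 X24.373 Y38.139
M5
G0 X32.129 Y48.413
M4 S969
G1 X45.237 Y51.132 F1413
G1 X61.846 Y54.719
G1 X81.954 Y59.176
G1 X105.563 Y64.501
G1 X132.671 Y70.695
M5
G0 X64.369 Y27.857
M4 S969
G1 X18.615 Y38.292 F1413
M5
G0 X60.154 Y157.952
M4 S969
G1 X57.919 Y164.832 F1413
G1 X52.066 Y169.084
G1 X44.832 Y169.084
G1 X38.979 Y164.832
G1 X36.744 Y157.952
G1 X38.979 Y151.072
G1 X44.832 Y146.820
G1 X52.066 Y146.820
G1 X57.919 Y151.072
G1 X60.154 Y157.952
M5
G0 X40.846 Y73.039
M4 S969
G1 X54.792 Y76.673 F1413
G1 X65.802 Y81.573
G1 X73.875 Y87.738
G1 X79.012 Y95.168
G1 X81.213 Y103.864
M5

1 u = 1 mm; y_m = 178.308 − y.

[1] `<polygon>` regular polygon, #000000→cut S969 F1413: (51.629,60.254) → (41.334,62.964) → (37.035,72.703) → (41.968,82.137) → (52.419,84.162) → (60.519,77.253) → (60.167,66.613) → (51.629,60.254) (closed)

[2] `<path>` regular polygon, #000000→cut S969 F1413: (49.484,143.420) → (77.063,170.389) → (114.209,159.989) → (123.774,122.620) → (96.195,95.651) → (59.049,106.051) → (49.484,143.420) (closed)

[3] `<path>` quadratic bezier, #000000→cut S969 F1413: (86.672,148.715) → (81.749,135.194) → (80.690,120.632) → (83.494,105.029) → (90.161,88.384) → (100.691,70.698)

[4] `<path>` open polyline, #000000→cut S969 F1413: (54.105,155.503) → (132.909,108.461) → (115.904,158.791) → (96.434,156.166) → (24.373,38.139)

[5] `<path>` quadratic bezier, #000000→cut S969 F1413: (32.129,48.413) → (45.237,51.132) → (61.846,54.719) → (81.954,59.176) → (105.563,64.501) → (132.671,70.695)

[6] `<line>` line segment, #000000→cut S969 F1413: (64.369,27.857) → (18.615,38.292)

[7] `<circle>` circle, #000000→cut S969 F1413: (60.154,157.952) → (57.919,164.832) → (52.066,169.084) → (44.832,169.084) → (38.979,164.832) → (36.744,157.952) → (38.979,151.072) → (44.832,146.820) → (52.066,146.820) → (57.919,151.072) → (60.154,157.952) (closed)

[8] `<path>` quadratic bezier, #000000→cut S969 F1413: (40.846,73.039) → (54.792,76.673) → (65.802,81.573) → (73.875,87.738) → (79.012,95.168) → (81.213,103.864)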